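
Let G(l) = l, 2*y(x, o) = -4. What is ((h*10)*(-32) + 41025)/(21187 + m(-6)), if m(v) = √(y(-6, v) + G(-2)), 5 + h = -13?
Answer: 991233795/448888973 - 93570*I/448888973 ≈ 2.2082 - 0.00020845*I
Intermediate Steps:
h = -18 (h = -5 - 13 = -18)
y(x, o) = -2 (y(x, o) = (½)*(-4) = -2)
m(v) = 2*I (m(v) = √(-2 - 2) = √(-4) = 2*I)
((h*10)*(-32) + 41025)/(21187 + m(-6)) = (-18*10*(-32) + 41025)/(21187 + 2*I) = (-180*(-32) + 41025)*((21187 - 2*I)/448888973) = (5760 + 41025)*((21187 - 2*I)/448888973) = 46785*((21187 - 2*I)/448888973) = 46785*(21187 - 2*I)/448888973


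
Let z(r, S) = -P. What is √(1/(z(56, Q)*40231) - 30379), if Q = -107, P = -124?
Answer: 15*I*√840032309324947/2494322 ≈ 174.3*I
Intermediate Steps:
z(r, S) = 124 (z(r, S) = -1*(-124) = 124)
√(1/(z(56, Q)*40231) - 30379) = √(1/(124*40231) - 30379) = √((1/124)*(1/40231) - 30379) = √(1/4988644 - 30379) = √(-151550016075/4988644) = 15*I*√840032309324947/2494322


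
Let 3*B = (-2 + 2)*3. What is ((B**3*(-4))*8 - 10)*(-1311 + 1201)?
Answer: 1100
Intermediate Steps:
B = 0 (B = ((-2 + 2)*3)/3 = (0*3)/3 = (1/3)*0 = 0)
((B**3*(-4))*8 - 10)*(-1311 + 1201) = ((0**3*(-4))*8 - 10)*(-1311 + 1201) = ((0*(-4))*8 - 10)*(-110) = (0*8 - 10)*(-110) = (0 - 10)*(-110) = -10*(-110) = 1100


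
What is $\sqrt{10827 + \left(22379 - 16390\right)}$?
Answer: $4 \sqrt{1051} \approx 129.68$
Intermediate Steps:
$\sqrt{10827 + \left(22379 - 16390\right)} = \sqrt{10827 + 5989} = \sqrt{16816} = 4 \sqrt{1051}$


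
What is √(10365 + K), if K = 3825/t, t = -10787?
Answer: √1206023599410/10787 ≈ 101.81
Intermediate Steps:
K = -3825/10787 (K = 3825/(-10787) = 3825*(-1/10787) = -3825/10787 ≈ -0.35459)
√(10365 + K) = √(10365 - 3825/10787) = √(111803430/10787) = √1206023599410/10787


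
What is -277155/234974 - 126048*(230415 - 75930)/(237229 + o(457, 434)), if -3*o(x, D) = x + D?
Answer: -1143900705507795/13918214942 ≈ -82187.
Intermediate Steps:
o(x, D) = -D/3 - x/3 (o(x, D) = -(x + D)/3 = -(D + x)/3 = -D/3 - x/3)
-277155/234974 - 126048*(230415 - 75930)/(237229 + o(457, 434)) = -277155/234974 - 126048*(230415 - 75930)/(237229 + (-⅓*434 - ⅓*457)) = -277155*1/234974 - 126048*154485/(237229 + (-434/3 - 457/3)) = -277155/234974 - 126048*154485/(237229 - 297) = -277155/234974 - 126048/(236932*(1/154485)) = -277155/234974 - 126048/236932/154485 = -277155/234974 - 126048*154485/236932 = -277155/234974 - 4868131320/59233 = -1143900705507795/13918214942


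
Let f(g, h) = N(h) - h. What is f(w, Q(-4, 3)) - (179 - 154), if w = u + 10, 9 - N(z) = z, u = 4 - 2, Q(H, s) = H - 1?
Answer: -6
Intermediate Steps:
Q(H, s) = -1 + H
u = 2
N(z) = 9 - z
w = 12 (w = 2 + 10 = 12)
f(g, h) = 9 - 2*h (f(g, h) = (9 - h) - h = 9 - 2*h)
f(w, Q(-4, 3)) - (179 - 154) = (9 - 2*(-1 - 4)) - (179 - 154) = (9 - 2*(-5)) - 1*25 = (9 + 10) - 25 = 19 - 25 = -6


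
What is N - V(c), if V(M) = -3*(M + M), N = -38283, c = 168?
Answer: -37275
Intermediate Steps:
V(M) = -6*M
N - V(c) = -38283 - (-6)*168 = -38283 - 1*(-1008) = -38283 + 1008 = -37275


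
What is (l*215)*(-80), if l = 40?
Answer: -688000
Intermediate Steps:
(l*215)*(-80) = (40*215)*(-80) = 8600*(-80) = -688000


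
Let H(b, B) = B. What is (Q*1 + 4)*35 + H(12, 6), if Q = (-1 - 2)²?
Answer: 461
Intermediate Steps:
Q = 9 (Q = (-3)² = 9)
(Q*1 + 4)*35 + H(12, 6) = (9*1 + 4)*35 + 6 = (9 + 4)*35 + 6 = 13*35 + 6 = 455 + 6 = 461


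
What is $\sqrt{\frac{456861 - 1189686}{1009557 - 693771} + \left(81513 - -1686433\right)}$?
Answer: $\frac{\sqrt{19588972684930174}}{105262} \approx 1329.6$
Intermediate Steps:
$\sqrt{\frac{456861 - 1189686}{1009557 - 693771} + \left(81513 - -1686433\right)} = \sqrt{- \frac{732825}{315786} + \left(81513 + 1686433\right)} = \sqrt{\left(-732825\right) \frac{1}{315786} + 1767946} = \sqrt{- \frac{244275}{105262} + 1767946} = \sqrt{\frac{186097287577}{105262}} = \frac{\sqrt{19588972684930174}}{105262}$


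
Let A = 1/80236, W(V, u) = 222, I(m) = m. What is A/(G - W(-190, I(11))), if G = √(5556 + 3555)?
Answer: -37/537220138 - √9111/3223320828 ≈ -9.8486e-8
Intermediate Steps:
A = 1/80236 ≈ 1.2463e-5
G = √9111 ≈ 95.452
A/(G - W(-190, I(11))) = 1/(80236*(√9111 - 1*222)) = 1/(80236*(√9111 - 222)) = 1/(80236*(-222 + √9111))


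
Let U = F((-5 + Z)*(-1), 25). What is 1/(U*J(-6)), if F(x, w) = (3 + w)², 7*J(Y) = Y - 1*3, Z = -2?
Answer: -1/1008 ≈ -0.00099206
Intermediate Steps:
J(Y) = -3/7 + Y/7 (J(Y) = (Y - 1*3)/7 = (Y - 3)/7 = (-3 + Y)/7 = -3/7 + Y/7)
U = 784 (U = (3 + 25)² = 28² = 784)
1/(U*J(-6)) = 1/(784*(-3/7 + (⅐)*(-6))) = 1/(784*(-3/7 - 6/7)) = 1/(784*(-9/7)) = 1/(-1008) = -1/1008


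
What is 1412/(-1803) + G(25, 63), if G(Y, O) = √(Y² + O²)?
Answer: -1412/1803 + √4594 ≈ 66.996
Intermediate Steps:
G(Y, O) = √(O² + Y²)
1412/(-1803) + G(25, 63) = 1412/(-1803) + √(63² + 25²) = 1412*(-1/1803) + √(3969 + 625) = -1412/1803 + √4594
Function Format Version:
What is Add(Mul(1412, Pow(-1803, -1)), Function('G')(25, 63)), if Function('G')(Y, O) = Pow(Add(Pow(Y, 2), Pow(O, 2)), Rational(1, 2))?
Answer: Add(Rational(-1412, 1803), Pow(4594, Rational(1, 2))) ≈ 66.996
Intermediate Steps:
Function('G')(Y, O) = Pow(Add(Pow(O, 2), Pow(Y, 2)), Rational(1, 2))
Add(Mul(1412, Pow(-1803, -1)), Function('G')(25, 63)) = Add(Mul(1412, Pow(-1803, -1)), Pow(Add(Pow(63, 2), Pow(25, 2)), Rational(1, 2))) = Add(Mul(1412, Rational(-1, 1803)), Pow(Add(3969, 625), Rational(1, 2))) = Add(Rational(-1412, 1803), Pow(4594, Rational(1, 2)))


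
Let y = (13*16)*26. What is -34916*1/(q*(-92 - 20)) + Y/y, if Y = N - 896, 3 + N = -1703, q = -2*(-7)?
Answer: 412379/18928 ≈ 21.787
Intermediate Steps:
q = 14
N = -1706 (N = -3 - 1703 = -1706)
Y = -2602 (Y = -1706 - 896 = -2602)
y = 5408 (y = 208*26 = 5408)
-34916*1/(q*(-92 - 20)) + Y/y = -34916*1/(14*(-92 - 20)) - 2602/5408 = -34916/(14*(-112)) - 2602*1/5408 = -34916/(-1568) - 1301/2704 = -34916*(-1/1568) - 1301/2704 = 1247/56 - 1301/2704 = 412379/18928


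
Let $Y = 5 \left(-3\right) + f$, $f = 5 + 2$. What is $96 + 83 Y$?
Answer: $-568$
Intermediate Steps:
$f = 7$
$Y = -8$ ($Y = 5 \left(-3\right) + 7 = -15 + 7 = -8$)
$96 + 83 Y = 96 + 83 \left(-8\right) = 96 - 664 = -568$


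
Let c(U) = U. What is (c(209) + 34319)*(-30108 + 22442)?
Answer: -264691648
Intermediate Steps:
(c(209) + 34319)*(-30108 + 22442) = (209 + 34319)*(-30108 + 22442) = 34528*(-7666) = -264691648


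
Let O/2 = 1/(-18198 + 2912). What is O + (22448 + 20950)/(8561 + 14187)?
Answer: 165834083/86931482 ≈ 1.9076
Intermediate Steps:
O = -1/7643 (O = 2/(-18198 + 2912) = 2/(-15286) = 2*(-1/15286) = -1/7643 ≈ -0.00013084)
O + (22448 + 20950)/(8561 + 14187) = -1/7643 + (22448 + 20950)/(8561 + 14187) = -1/7643 + 43398/22748 = -1/7643 + 43398*(1/22748) = -1/7643 + 21699/11374 = 165834083/86931482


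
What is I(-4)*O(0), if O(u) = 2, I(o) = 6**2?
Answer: 72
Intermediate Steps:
I(o) = 36
I(-4)*O(0) = 36*2 = 72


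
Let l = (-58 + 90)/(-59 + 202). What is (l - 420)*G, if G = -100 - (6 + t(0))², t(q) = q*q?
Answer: 8163808/143 ≈ 57090.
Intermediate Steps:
t(q) = q²
G = -136 (G = -100 - (6 + 0²)² = -100 - (6 + 0)² = -100 - 1*6² = -100 - 1*36 = -100 - 36 = -136)
l = 32/143 ≈ 0.22378
(l - 420)*G = (32/143 - 420)*(-136) = -60028/143*(-136) = 8163808/143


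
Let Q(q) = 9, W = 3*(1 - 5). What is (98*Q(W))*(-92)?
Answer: -81144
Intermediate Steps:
W = -12 (W = 3*(-4) = -12)
(98*Q(W))*(-92) = (98*9)*(-92) = 882*(-92) = -81144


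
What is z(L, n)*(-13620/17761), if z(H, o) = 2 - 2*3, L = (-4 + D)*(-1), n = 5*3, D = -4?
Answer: 54480/17761 ≈ 3.0674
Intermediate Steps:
n = 15
L = 8 (L = (-4 - 4)*(-1) = -8*(-1) = 8)
z(H, o) = -4 (z(H, o) = 2 - 6 = -4)
z(L, n)*(-13620/17761) = -(-54480)/17761 = -4*(-13620/17761) = 54480/17761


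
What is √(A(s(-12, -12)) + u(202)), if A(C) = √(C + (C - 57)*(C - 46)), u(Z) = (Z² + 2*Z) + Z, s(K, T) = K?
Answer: √(41410 + √3990) ≈ 203.65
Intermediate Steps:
u(Z) = Z² + 3*Z
A(C) = √(C + (-57 + C)*(-46 + C))
√(A(s(-12, -12)) + u(202)) = √(√(2622 + (-12)² - 102*(-12)) + 202*(3 + 202)) = √(√(2622 + 144 + 1224) + 202*205) = √(√3990 + 41410) = √(41410 + √3990)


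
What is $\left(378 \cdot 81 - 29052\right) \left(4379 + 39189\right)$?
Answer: $68227488$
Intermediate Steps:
$\left(378 \cdot 81 - 29052\right) \left(4379 + 39189\right) = \left(30618 - 29052\right) 43568 = 1566 \cdot 43568 = 68227488$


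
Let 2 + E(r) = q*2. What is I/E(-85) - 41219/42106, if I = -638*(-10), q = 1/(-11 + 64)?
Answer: -890125601/273689 ≈ -3252.3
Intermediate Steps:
q = 1/53 ≈ 0.018868
I = 6380
E(r) = -104/53 (E(r) = -2 + (1/53)*2 = -2 + 2/53 = -104/53)
I/E(-85) - 41219/42106 = 6380/(-104/53) - 41219/42106 = 6380*(-53/104) - 41219*1/42106 = -84535/26 - 41219/42106 = -890125601/273689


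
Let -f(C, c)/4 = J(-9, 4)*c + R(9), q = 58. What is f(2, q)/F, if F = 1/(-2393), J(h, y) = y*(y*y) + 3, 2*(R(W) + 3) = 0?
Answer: 37168076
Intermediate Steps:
R(W) = -3 (R(W) = -3 + (½)*0 = -3 + 0 = -3)
J(h, y) = 3 + y³ (J(h, y) = y*y² + 3 = y³ + 3 = 3 + y³)
f(C, c) = 12 - 268*c (f(C, c) = -4*((3 + 4³)*c - 3) = -4*((3 + 64)*c - 3) = -4*(67*c - 3) = -4*(-3 + 67*c) = 12 - 268*c)
F = -1/2393 ≈ -0.00041789
f(2, q)/F = (12 - 268*58)/(-1/2393) = (12 - 15544)*(-2393) = -15532*(-2393) = 37168076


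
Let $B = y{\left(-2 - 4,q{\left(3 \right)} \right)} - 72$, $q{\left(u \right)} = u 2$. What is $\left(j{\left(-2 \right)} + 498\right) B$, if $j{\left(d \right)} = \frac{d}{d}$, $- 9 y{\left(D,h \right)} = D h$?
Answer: $-33932$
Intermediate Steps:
$q{\left(u \right)} = 2 u$
$y{\left(D,h \right)} = - \frac{D h}{9}$
$j{\left(d \right)} = 1$
$B = -68$ ($B = - \frac{\left(-2 - 4\right) 2 \cdot 3}{9} - 72 = \left(- \frac{1}{9}\right) \left(-6\right) 6 - 72 = 4 - 72 = -68$)
$\left(j{\left(-2 \right)} + 498\right) B = \left(1 + 498\right) \left(-68\right) = 499 \left(-68\right) = -33932$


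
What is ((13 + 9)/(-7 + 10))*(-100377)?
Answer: -736098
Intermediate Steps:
((13 + 9)/(-7 + 10))*(-100377) = (22/3)*(-100377) = -736098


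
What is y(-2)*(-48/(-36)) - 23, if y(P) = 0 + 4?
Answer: -53/3 ≈ -17.667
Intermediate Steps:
y(P) = 4
y(-2)*(-48/(-36)) - 23 = 4*(-48/(-36)) - 23 = 4*(-48*(-1/36)) - 23 = 4*(4/3) - 23 = 16/3 - 23 = -53/3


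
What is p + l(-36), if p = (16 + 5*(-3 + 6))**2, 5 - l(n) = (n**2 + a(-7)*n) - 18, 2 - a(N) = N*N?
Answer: -2004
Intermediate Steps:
a(N) = 2 - N**2 (a(N) = 2 - N*N = 2 - N**2)
l(n) = 23 - n**2 + 47*n (l(n) = 5 - ((n**2 + (2 - 1*(-7)**2)*n) - 18) = 5 - ((n**2 + (2 - 1*49)*n) - 18) = 5 - ((n**2 + (2 - 49)*n) - 18) = 5 - ((n**2 - 47*n) - 18) = 5 - (-18 + n**2 - 47*n) = 5 + (18 - n**2 + 47*n) = 23 - n**2 + 47*n)
p = 961 (p = (16 + 5*3)**2 = (16 + 15)**2 = 31**2 = 961)
p + l(-36) = 961 + (23 - 1*(-36)**2 + 47*(-36)) = 961 + (23 - 1*1296 - 1692) = 961 + (23 - 1296 - 1692) = 961 - 2965 = -2004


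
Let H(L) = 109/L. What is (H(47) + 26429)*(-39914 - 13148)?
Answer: -65917436864/47 ≈ -1.4025e+9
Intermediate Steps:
(H(47) + 26429)*(-39914 - 13148) = (109/47 + 26429)*(-39914 - 13148) = (109*(1/47) + 26429)*(-53062) = (109/47 + 26429)*(-53062) = (1242272/47)*(-53062) = -65917436864/47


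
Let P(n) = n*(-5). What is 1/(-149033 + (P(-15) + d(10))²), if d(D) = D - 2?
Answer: -1/142144 ≈ -7.0351e-6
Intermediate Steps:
d(D) = -2 + D
P(n) = -5*n
1/(-149033 + (P(-15) + d(10))²) = 1/(-149033 + (-5*(-15) + (-2 + 10))²) = 1/(-149033 + (75 + 8)²) = 1/(-149033 + 83²) = 1/(-149033 + 6889) = 1/(-142144) = -1/142144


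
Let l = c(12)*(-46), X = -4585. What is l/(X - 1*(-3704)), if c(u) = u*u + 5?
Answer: 6854/881 ≈ 7.7798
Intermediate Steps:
c(u) = 5 + u² (c(u) = u² + 5 = 5 + u²)
l = -6854 (l = (5 + 12²)*(-46) = (5 + 144)*(-46) = 149*(-46) = -6854)
l/(X - 1*(-3704)) = -6854/(-4585 - 1*(-3704)) = -6854/(-4585 + 3704) = -6854/(-881) = -6854*(-1/881) = 6854/881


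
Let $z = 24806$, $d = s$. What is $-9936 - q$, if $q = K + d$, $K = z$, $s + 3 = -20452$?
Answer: $-14287$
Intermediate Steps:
$s = -20455$ ($s = -3 - 20452 = -20455$)
$d = -20455$
$K = 24806$
$q = 4351$ ($q = 24806 - 20455 = 4351$)
$-9936 - q = -9936 - 4351 = -14287$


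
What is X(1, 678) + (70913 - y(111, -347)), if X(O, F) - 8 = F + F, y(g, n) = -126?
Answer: 72403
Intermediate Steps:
X(O, F) = 8 + 2*F (X(O, F) = 8 + (F + F) = 8 + 2*F)
X(1, 678) + (70913 - y(111, -347)) = (8 + 2*678) + (70913 - 1*(-126)) = (8 + 1356) + (70913 + 126) = 1364 + 71039 = 72403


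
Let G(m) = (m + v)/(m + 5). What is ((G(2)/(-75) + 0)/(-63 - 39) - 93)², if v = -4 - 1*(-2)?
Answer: 8649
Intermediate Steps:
v = -2 (v = -4 + 2 = -2)
G(m) = (-2 + m)/(5 + m) (G(m) = (m - 2)/(m + 5) = (-2 + m)/(5 + m))
((G(2)/(-75) + 0)/(-63 - 39) - 93)² = ((((-2 + 2)/(5 + 2))/(-75) + 0)/(-63 - 39) - 93)² = (((0/7)*(-1/75) + 0)/(-102) - 93)² = ((((⅐)*0)*(-1/75) + 0)*(-1/102) - 93)² = ((0*(-1/75) + 0)*(-1/102) - 93)² = ((0 + 0)*(-1/102) - 93)² = (0*(-1/102) - 93)² = (0 - 93)² = (-93)² = 8649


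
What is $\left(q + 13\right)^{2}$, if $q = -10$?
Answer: $9$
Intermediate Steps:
$\left(q + 13\right)^{2} = \left(-10 + 13\right)^{2} = 3^{2} = 9$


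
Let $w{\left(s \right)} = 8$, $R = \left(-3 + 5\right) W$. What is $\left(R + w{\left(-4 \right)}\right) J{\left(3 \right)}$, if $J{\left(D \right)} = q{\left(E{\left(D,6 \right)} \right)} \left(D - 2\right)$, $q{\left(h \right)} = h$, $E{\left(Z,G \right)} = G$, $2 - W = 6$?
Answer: $0$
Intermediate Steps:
$W = -4$ ($W = 2 - 6 = -4$)
$J{\left(D \right)} = -12 + 6 D$ ($J{\left(D \right)} = 6 \left(D - 2\right) = 6 \left(-2 + D\right) = -12 + 6 D$)
$R = -8$ ($R = \left(-3 + 5\right) \left(-4\right) = 2 \left(-4\right) = -8$)
$\left(R + w{\left(-4 \right)}\right) J{\left(3 \right)} = \left(-8 + 8\right) \left(-12 + 6 \cdot 3\right) = 0 \left(-12 + 18\right) = 0 \cdot 6 = 0$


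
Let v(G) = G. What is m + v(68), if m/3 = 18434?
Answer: 55370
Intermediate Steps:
m = 55302 (m = 3*18434 = 55302)
m + v(68) = 55302 + 68 = 55370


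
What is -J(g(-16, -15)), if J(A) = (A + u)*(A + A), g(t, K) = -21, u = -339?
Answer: -15120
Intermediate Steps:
J(A) = 2*A*(-339 + A) (J(A) = (A - 339)*(A + A) = (-339 + A)*(2*A) = 2*A*(-339 + A))
-J(g(-16, -15)) = -2*(-21)*(-339 - 21) = -2*(-21)*(-360) = -1*15120 = -15120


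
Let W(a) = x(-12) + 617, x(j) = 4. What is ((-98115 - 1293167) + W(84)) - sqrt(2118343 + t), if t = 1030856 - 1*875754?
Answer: -1390661 - 3*sqrt(252605) ≈ -1.3922e+6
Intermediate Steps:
t = 155102 (t = 1030856 - 875754 = 155102)
W(a) = 621 (W(a) = 4 + 617 = 621)
((-98115 - 1293167) + W(84)) - sqrt(2118343 + t) = ((-98115 - 1293167) + 621) - sqrt(2118343 + 155102) = (-1391282 + 621) - sqrt(2273445) = -1390661 - 3*sqrt(252605)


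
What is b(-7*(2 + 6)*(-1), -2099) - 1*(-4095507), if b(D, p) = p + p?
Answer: 4091309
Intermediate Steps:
b(D, p) = 2*p
b(-7*(2 + 6)*(-1), -2099) - 1*(-4095507) = 2*(-2099) - 1*(-4095507) = -4198 + 4095507 = 4091309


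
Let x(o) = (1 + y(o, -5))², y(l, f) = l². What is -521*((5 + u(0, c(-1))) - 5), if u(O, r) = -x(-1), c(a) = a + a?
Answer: 2084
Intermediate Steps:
c(a) = 2*a
x(o) = (1 + o²)²
u(O, r) = -4 (u(O, r) = -(1 + (-1)²)² = -(1 + 1)² = -1*2² = -1*4 = -4)
-521*((5 + u(0, c(-1))) - 5) = -521*((5 - 4) - 5) = -521*(1 - 5) = -521*(-4) = 2084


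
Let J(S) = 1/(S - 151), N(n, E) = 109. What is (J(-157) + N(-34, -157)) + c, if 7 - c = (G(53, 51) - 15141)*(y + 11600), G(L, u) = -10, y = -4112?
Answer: 34942847631/308 ≈ 1.1345e+8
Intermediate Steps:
J(S) = 1/(-151 + S)
c = 113450695 (c = 7 - (-10 - 15141)*(-4112 + 11600) = 7 - (-15151)*7488 = 7 - 1*(-113450688) = 7 + 113450688 = 113450695)
(J(-157) + N(-34, -157)) + c = (1/(-151 - 157) + 109) + 113450695 = (1/(-308) + 109) + 113450695 = (-1/308 + 109) + 113450695 = 33571/308 + 113450695 = 34942847631/308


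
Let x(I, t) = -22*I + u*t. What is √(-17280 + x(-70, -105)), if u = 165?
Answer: I*√33065 ≈ 181.84*I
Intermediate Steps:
x(I, t) = -22*I + 165*t
√(-17280 + x(-70, -105)) = √(-17280 + (-22*(-70) + 165*(-105))) = √(-17280 + (1540 - 17325)) = √(-17280 - 15785) = √(-33065) = I*√33065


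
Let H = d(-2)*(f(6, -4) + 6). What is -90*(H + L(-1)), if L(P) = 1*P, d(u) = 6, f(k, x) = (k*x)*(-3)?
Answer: -42030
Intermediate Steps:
f(k, x) = -3*k*x
H = 468 (H = 6*(-3*6*(-4) + 6) = 6*(72 + 6) = 6*78 = 468)
L(P) = P
-90*(H + L(-1)) = -90*(468 - 1) = -90*467 = -42030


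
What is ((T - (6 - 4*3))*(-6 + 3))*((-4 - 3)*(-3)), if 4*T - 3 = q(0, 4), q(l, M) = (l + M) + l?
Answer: -1953/4 ≈ -488.25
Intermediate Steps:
q(l, M) = M + 2*l (q(l, M) = (M + l) + l = M + 2*l)
T = 7/4 (T = ¾ + (4 + 2*0)/4 = ¾ + (4 + 0)/4 = ¾ + (¼)*4 = ¾ + 1 = 7/4 ≈ 1.7500)
((T - (6 - 4*3))*(-6 + 3))*((-4 - 3)*(-3)) = ((7/4 - (6 - 4*3))*(-6 + 3))*((-4 - 3)*(-3)) = ((7/4 - (6 - 12))*(-3))*(-7*(-3)) = ((7/4 - 1*(-6))*(-3))*21 = ((7/4 + 6)*(-3))*21 = ((31/4)*(-3))*21 = -93/4*21 = -1953/4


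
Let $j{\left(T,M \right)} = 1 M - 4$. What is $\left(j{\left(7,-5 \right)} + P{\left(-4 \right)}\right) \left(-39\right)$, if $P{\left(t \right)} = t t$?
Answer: $-273$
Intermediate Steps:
$P{\left(t \right)} = t^{2}$
$j{\left(T,M \right)} = -4 + M$ ($j{\left(T,M \right)} = M - 4 = -4 + M$)
$\left(j{\left(7,-5 \right)} + P{\left(-4 \right)}\right) \left(-39\right) = \left(\left(-4 - 5\right) + \left(-4\right)^{2}\right) \left(-39\right) = \left(-9 + 16\right) \left(-39\right) = 7 \left(-39\right) = -273$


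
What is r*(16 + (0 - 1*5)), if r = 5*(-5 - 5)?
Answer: -550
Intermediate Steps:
r = -50 (r = 5*(-10) = -50)
r*(16 + (0 - 1*5)) = -50*(16 + (0 - 1*5)) = -50*(16 + (0 - 5)) = -50*(16 - 5) = -50*11 = -550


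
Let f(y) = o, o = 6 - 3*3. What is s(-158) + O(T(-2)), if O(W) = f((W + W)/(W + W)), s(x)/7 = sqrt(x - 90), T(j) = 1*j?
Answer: -3 + 14*I*sqrt(62) ≈ -3.0 + 110.24*I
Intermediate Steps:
T(j) = j
o = -3 (o = 6 - 9 = -3)
f(y) = -3
s(x) = 7*sqrt(-90 + x) (s(x) = 7*sqrt(x - 90) = 7*sqrt(-90 + x))
O(W) = -3
s(-158) + O(T(-2)) = 7*sqrt(-90 - 158) - 3 = 7*sqrt(-248) - 3 = 7*(2*I*sqrt(62)) - 3 = 14*I*sqrt(62) - 3 = -3 + 14*I*sqrt(62)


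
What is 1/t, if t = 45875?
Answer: 1/45875 ≈ 2.1798e-5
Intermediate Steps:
1/t = 1/45875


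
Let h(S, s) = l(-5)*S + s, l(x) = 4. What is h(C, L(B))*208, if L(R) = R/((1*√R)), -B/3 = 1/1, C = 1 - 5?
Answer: -3328 + 208*I*√3 ≈ -3328.0 + 360.27*I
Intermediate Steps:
C = -4
B = -3 (B = -3/1 = -3*1 = -3)
L(R) = √R (L(R) = R/(√R) = R/√R = √R)
h(S, s) = s + 4*S (h(S, s) = 4*S + s = s + 4*S)
h(C, L(B))*208 = (√(-3) + 4*(-4))*208 = (I*√3 - 16)*208 = (-16 + I*√3)*208 = -3328 + 208*I*√3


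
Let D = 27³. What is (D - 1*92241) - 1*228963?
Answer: -301521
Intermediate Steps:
D = 19683
(D - 1*92241) - 1*228963 = (19683 - 1*92241) - 1*228963 = (19683 - 92241) - 228963 = -72558 - 228963 = -301521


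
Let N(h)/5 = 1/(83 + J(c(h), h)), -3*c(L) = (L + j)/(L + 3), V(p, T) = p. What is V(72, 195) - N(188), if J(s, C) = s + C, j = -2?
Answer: 3721373/51699 ≈ 71.982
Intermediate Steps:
c(L) = -(-2 + L)/(3*(3 + L)) (c(L) = -(L - 2)/(3*(L + 3)) = -(-2 + L)/(3*(3 + L)))
J(s, C) = C + s
N(h) = 5/(83 + h + (2 - h)/(3*(3 + h))) (N(h) = 5/(83 + (h + (2 - h)/(3*(3 + h)))) = 5/(83 + h + (2 - h)/(3*(3 + h))))
V(72, 195) - N(188) = 72 - 15*(3 + 188)/(749 + 3*188² + 257*188) = 72 - 15*191/(749 + 3*35344 + 48316) = 72 - 15*191/(749 + 106032 + 48316) = 72 - 15*191/155097 = 72 - 1*955/51699 = 72 - 955/51699 = 3721373/51699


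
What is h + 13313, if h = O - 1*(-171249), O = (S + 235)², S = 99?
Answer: 296118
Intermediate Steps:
O = 111556 (O = (99 + 235)² = 334² = 111556)
h = 282805 (h = 111556 - 1*(-171249) = 111556 + 171249 = 282805)
h + 13313 = 282805 + 13313 = 296118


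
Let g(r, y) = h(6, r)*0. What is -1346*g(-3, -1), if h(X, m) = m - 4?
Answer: 0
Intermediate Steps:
h(X, m) = -4 + m
g(r, y) = 0 (g(r, y) = (-4 + r)*0 = 0)
-1346*g(-3, -1) = -1346*0 = 0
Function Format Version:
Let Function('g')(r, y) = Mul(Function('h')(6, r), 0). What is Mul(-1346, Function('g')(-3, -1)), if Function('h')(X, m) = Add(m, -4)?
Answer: 0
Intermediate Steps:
Function('h')(X, m) = Add(-4, m)
Function('g')(r, y) = 0 (Function('g')(r, y) = Mul(Add(-4, r), 0) = 0)
Mul(-1346, Function('g')(-3, -1)) = Mul(-1346, 0) = 0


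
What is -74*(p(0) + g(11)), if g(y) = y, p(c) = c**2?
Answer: -814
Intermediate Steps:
-74*(p(0) + g(11)) = -74*(0**2 + 11) = -74*(0 + 11) = -74*11 = -814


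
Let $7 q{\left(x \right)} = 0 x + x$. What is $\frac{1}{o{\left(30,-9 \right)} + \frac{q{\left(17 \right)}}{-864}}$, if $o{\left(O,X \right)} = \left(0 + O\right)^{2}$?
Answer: $\frac{6048}{5443183} \approx 0.0011111$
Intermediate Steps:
$o{\left(O,X \right)} = O^{2}$
$q{\left(x \right)} = \frac{x}{7}$ ($q{\left(x \right)} = \frac{0 x + x}{7} = \frac{0 + x}{7} = \frac{x}{7}$)
$\frac{1}{o{\left(30,-9 \right)} + \frac{q{\left(17 \right)}}{-864}} = \frac{1}{30^{2} + \frac{\frac{1}{7} \cdot 17}{-864}} = \frac{1}{900 + \frac{17}{7} \left(- \frac{1}{864}\right)} = \frac{1}{900 - \frac{17}{6048}} = \frac{1}{\frac{5443183}{6048}} = \frac{6048}{5443183}$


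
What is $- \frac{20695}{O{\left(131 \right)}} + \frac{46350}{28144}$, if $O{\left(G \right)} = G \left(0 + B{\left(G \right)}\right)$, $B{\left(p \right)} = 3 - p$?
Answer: $\frac{84977305}{29494912} \approx 2.8811$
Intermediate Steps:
$O{\left(G \right)} = G \left(3 - G\right)$ ($O{\left(G \right)} = G \left(0 - \left(-3 + G\right)\right) = G \left(3 - G\right)$)
$- \frac{20695}{O{\left(131 \right)}} + \frac{46350}{28144} = - \frac{20695}{131 \left(3 - 131\right)} + \frac{46350}{28144} = - \frac{20695}{131 \left(3 - 131\right)} + 46350 \cdot \frac{1}{28144} = - \frac{20695}{131 \left(-128\right)} + \frac{23175}{14072} = - \frac{20695}{-16768} + \frac{23175}{14072} = \left(-20695\right) \left(- \frac{1}{16768}\right) + \frac{23175}{14072} = \frac{20695}{16768} + \frac{23175}{14072} = \frac{84977305}{29494912}$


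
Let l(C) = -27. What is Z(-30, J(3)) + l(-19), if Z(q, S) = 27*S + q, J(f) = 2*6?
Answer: 267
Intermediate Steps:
J(f) = 12
Z(q, S) = q + 27*S
Z(-30, J(3)) + l(-19) = (-30 + 27*12) - 27 = (-30 + 324) - 27 = 294 - 27 = 267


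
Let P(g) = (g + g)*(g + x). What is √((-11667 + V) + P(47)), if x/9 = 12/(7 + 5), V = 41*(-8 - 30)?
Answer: I*√7961 ≈ 89.224*I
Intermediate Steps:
V = -1558 (V = 41*(-38) = -1558)
x = 9 (x = 9*(12/(7 + 5)) = 9*(12/12) = 9*(12*(1/12)) = 9*1 = 9)
P(g) = 2*g*(9 + g) (P(g) = (g + g)*(g + 9) = (2*g)*(9 + g) = 2*g*(9 + g))
√((-11667 + V) + P(47)) = √((-11667 - 1558) + 2*47*(9 + 47)) = √(-13225 + 2*47*56) = √(-13225 + 5264) = √(-7961) = I*√7961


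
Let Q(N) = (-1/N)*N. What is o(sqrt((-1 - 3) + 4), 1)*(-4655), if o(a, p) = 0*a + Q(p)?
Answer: 4655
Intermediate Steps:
Q(N) = -1
o(a, p) = -1 (o(a, p) = 0*a - 1 = 0 - 1 = -1)
o(sqrt((-1 - 3) + 4), 1)*(-4655) = -1*(-4655) = 4655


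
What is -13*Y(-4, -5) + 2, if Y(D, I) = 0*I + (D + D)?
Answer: 106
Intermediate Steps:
Y(D, I) = 2*D (Y(D, I) = 0 + 2*D = 2*D)
-13*Y(-4, -5) + 2 = -26*(-4) + 2 = -13*(-8) + 2 = 104 + 2 = 106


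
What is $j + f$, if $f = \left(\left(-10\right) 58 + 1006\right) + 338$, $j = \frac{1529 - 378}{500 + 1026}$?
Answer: $\frac{1167015}{1526} \approx 764.75$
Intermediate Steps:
$j = \frac{1151}{1526} \approx 0.75426$
$f = 764$ ($f = \left(-580 + 1006\right) + 338 = 426 + 338 = 764$)
$j + f = \frac{1151}{1526} + 764 = \frac{1167015}{1526}$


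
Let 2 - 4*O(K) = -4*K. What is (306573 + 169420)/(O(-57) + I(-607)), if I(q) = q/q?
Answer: -951986/111 ≈ -8576.5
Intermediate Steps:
O(K) = ½ + K (O(K) = ½ - (-1)*K = ½ + K)
I(q) = 1
(306573 + 169420)/(O(-57) + I(-607)) = (306573 + 169420)/((½ - 57) + 1) = 475993/(-113/2 + 1) = 475993/(-111/2) = 475993*(-2/111) = -951986/111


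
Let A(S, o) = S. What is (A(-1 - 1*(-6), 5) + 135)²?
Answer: 19600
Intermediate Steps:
(A(-1 - 1*(-6), 5) + 135)² = ((-1 - 1*(-6)) + 135)² = ((-1 + 6) + 135)² = (5 + 135)² = 140² = 19600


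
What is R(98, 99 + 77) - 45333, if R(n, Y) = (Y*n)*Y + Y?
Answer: 2990491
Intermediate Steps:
R(n, Y) = Y + n*Y**2 (R(n, Y) = n*Y**2 + Y = Y + n*Y**2)
R(98, 99 + 77) - 45333 = (99 + 77)*(1 + (99 + 77)*98) - 45333 = 176*(1 + 176*98) - 45333 = 176*(1 + 17248) - 45333 = 176*17249 - 45333 = 3035824 - 45333 = 2990491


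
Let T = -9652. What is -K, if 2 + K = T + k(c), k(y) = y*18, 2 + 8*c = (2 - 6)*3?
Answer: 19371/2 ≈ 9685.5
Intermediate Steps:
c = -7/4 (c = -¼ + ((2 - 6)*3)/8 = -¼ + (-4*3)/8 = -¼ + (⅛)*(-12) = -¼ - 3/2 = -7/4 ≈ -1.7500)
k(y) = 18*y
K = -19371/2 (K = -2 + (-9652 + 18*(-7/4)) = -2 + (-9652 - 63/2) = -2 - 19367/2 = -19371/2 ≈ -9685.5)
-K = -1*(-19371/2) = 19371/2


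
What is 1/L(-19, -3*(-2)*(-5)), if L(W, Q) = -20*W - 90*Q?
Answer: 1/3080 ≈ 0.00032468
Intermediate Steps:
L(W, Q) = -90*Q - 20*W
1/L(-19, -3*(-2)*(-5)) = 1/(-90*(-3*(-2))*(-5) - 20*(-19)) = 1/(-540*(-5) + 380) = 1/(-90*(-30) + 380) = 1/(2700 + 380) = 1/3080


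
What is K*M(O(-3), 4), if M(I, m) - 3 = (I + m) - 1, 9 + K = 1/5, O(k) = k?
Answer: -132/5 ≈ -26.400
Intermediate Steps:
K = -44/5 (K = -9 + 1/5 = -9 + ⅕ = -44/5 ≈ -8.8000)
M(I, m) = 2 + I + m (M(I, m) = 3 + ((I + m) - 1) = 3 + (-1 + I + m) = 2 + I + m)
K*M(O(-3), 4) = -44*(2 - 3 + 4)/5 = -44/5*3 = -132/5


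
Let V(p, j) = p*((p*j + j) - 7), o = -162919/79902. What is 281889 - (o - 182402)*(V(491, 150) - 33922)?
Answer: 58619144588045169/8878 ≈ 6.6027e+12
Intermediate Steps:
o = -162919/79902 (o = -162919*1/79902 = -162919/79902 ≈ -2.0390)
V(p, j) = p*(-7 + j + j*p) (V(p, j) = p*((j*p + j) - 7) = p*((j + j*p) - 7) = p*(-7 + j + j*p))
281889 - (o - 182402)*(V(491, 150) - 33922) = 281889 - (-162919/79902 - 182402)*(491*(-7 + 150 + 150*491) - 33922) = 281889 - (-14574447523)*(491*(-7 + 150 + 73650) - 33922)/79902 = 281889 - (-14574447523)*(491*73793 - 33922)/79902 = 281889 - (-14574447523)*(36232363 - 33922)/79902 = 281889 - (-14574447523)*36198441/79902 = 281889 - 1*(-58619142085434627/8878) = 281889 + 58619142085434627/8878 = 58619144588045169/8878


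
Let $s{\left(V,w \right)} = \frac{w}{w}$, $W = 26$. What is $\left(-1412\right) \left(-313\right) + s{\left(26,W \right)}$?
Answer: $441957$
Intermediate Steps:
$s{\left(V,w \right)} = 1$
$\left(-1412\right) \left(-313\right) + s{\left(26,W \right)} = \left(-1412\right) \left(-313\right) + 1 = 441956 + 1 = 441957$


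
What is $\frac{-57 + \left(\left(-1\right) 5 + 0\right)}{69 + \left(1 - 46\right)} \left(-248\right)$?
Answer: $\frac{1922}{3} \approx 640.67$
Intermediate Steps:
$\frac{-57 + \left(\left(-1\right) 5 + 0\right)}{69 + \left(1 - 46\right)} \left(-248\right) = \frac{-57 + \left(-5 + 0\right)}{69 - 45} \left(-248\right) = \frac{-57 - 5}{24} \left(-248\right) = \left(-62\right) \frac{1}{24} \left(-248\right) = \left(- \frac{31}{12}\right) \left(-248\right) = \frac{1922}{3}$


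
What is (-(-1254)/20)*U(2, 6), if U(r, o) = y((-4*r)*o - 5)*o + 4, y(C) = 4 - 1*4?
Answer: 1254/5 ≈ 250.80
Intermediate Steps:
y(C) = 0 (y(C) = 4 - 4 = 0)
U(r, o) = 4 (U(r, o) = 0*o + 4 = 0 + 4 = 4)
(-(-1254)/20)*U(2, 6) = -(-1254)/20*4 = -33*(-19/10)*4 = (627/10)*4 = 1254/5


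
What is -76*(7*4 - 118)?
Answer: 6840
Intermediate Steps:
-76*(7*4 - 118) = -76*(28 - 118) = -76*(-90) = 6840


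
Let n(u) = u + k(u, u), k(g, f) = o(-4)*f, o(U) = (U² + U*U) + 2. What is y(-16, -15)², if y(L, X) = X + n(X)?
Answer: 291600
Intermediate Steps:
o(U) = 2 + 2*U² (o(U) = (U² + U²) + 2 = 2*U² + 2 = 2 + 2*U²)
k(g, f) = 34*f (k(g, f) = (2 + 2*(-4)²)*f = (2 + 2*16)*f = (2 + 32)*f = 34*f)
n(u) = 35*u (n(u) = u + 34*u = 35*u)
y(L, X) = 36*X (y(L, X) = X + 35*X = 36*X)
y(-16, -15)² = (36*(-15))² = (-540)² = 291600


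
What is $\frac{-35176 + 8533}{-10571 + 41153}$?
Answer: $- \frac{8881}{10194} \approx -0.8712$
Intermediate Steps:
$\frac{-35176 + 8533}{-10571 + 41153} = - \frac{26643}{30582} = \left(-26643\right) \frac{1}{30582} = - \frac{8881}{10194}$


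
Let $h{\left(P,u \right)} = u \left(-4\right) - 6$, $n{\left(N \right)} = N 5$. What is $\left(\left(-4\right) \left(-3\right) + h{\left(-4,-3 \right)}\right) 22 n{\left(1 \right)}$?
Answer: $1980$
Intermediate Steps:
$n{\left(N \right)} = 5 N$
$h{\left(P,u \right)} = -6 - 4 u$ ($h{\left(P,u \right)} = - 4 u - 6 = -6 - 4 u$)
$\left(\left(-4\right) \left(-3\right) + h{\left(-4,-3 \right)}\right) 22 n{\left(1 \right)} = \left(\left(-4\right) \left(-3\right) - -6\right) 22 \cdot 5 \cdot 1 = \left(12 + \left(-6 + 12\right)\right) 22 \cdot 5 = \left(12 + 6\right) 22 \cdot 5 = 18 \cdot 22 \cdot 5 = 396 \cdot 5 = 1980$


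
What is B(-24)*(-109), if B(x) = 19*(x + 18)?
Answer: 12426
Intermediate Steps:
B(x) = 342 + 19*x (B(x) = 19*(18 + x) = 342 + 19*x)
B(-24)*(-109) = (342 + 19*(-24))*(-109) = (342 - 456)*(-109) = -114*(-109) = 12426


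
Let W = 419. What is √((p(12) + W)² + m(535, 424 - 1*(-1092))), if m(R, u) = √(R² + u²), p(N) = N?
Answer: √(185761 + √2584481) ≈ 432.86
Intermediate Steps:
√((p(12) + W)² + m(535, 424 - 1*(-1092))) = √((12 + 419)² + √(535² + (424 - 1*(-1092))²)) = √(431² + √(286225 + (424 + 1092)²)) = √(185761 + √(286225 + 1516²)) = √(185761 + √(286225 + 2298256)) = √(185761 + √2584481)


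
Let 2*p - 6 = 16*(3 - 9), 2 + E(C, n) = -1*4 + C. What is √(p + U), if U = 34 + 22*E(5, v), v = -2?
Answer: I*√33 ≈ 5.7446*I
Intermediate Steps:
E(C, n) = -6 + C (E(C, n) = -2 + (-1*4 + C) = -2 + (-4 + C) = -6 + C)
U = 12 (U = 34 + 22*(-6 + 5) = 34 + 22*(-1) = 34 - 22 = 12)
p = -45 (p = 3 + (16*(3 - 9))/2 = 3 + (16*(-6))/2 = 3 + (½)*(-96) = 3 - 48 = -45)
√(p + U) = √(-45 + 12) = √(-33) = I*√33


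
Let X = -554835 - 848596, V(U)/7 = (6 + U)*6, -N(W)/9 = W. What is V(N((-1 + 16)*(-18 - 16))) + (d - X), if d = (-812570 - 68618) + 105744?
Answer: 821019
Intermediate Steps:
N(W) = -9*W
V(U) = 252 + 42*U (V(U) = 7*((6 + U)*6) = 7*(36 + 6*U) = 252 + 42*U)
X = -1403431
d = -775444 (d = -881188 + 105744 = -775444)
V(N((-1 + 16)*(-18 - 16))) + (d - X) = (252 + 42*(-9*(-1 + 16)*(-18 - 16))) + (-775444 - 1*(-1403431)) = (252 + 42*(-135*(-34))) + (-775444 + 1403431) = (252 + 42*(-9*(-510))) + 627987 = (252 + 42*4590) + 627987 = (252 + 192780) + 627987 = 193032 + 627987 = 821019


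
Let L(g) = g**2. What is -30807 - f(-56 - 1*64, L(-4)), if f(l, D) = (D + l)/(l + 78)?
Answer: -646999/21 ≈ -30809.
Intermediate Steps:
f(l, D) = (D + l)/(78 + l)
-30807 - f(-56 - 1*64, L(-4)) = -30807 - ((-4)**2 + (-56 - 1*64))/(78 + (-56 - 1*64)) = -30807 - (16 + (-56 - 64))/(78 + (-56 - 64)) = -30807 - (16 - 120)/(78 - 120) = -30807 - (-104)/(-42) = -30807 - (-1)*(-104)/42 = -30807 - 1*52/21 = -30807 - 52/21 = -646999/21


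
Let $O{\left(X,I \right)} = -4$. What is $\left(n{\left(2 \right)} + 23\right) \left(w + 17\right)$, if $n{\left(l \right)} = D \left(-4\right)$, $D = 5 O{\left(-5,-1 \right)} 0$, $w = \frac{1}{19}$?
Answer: $\frac{7452}{19} \approx 392.21$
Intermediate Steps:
$w = \frac{1}{19} \approx 0.052632$
$D = 0$ ($D = 5 \left(-4\right) 0 = \left(-20\right) 0 = 0$)
$n{\left(l \right)} = 0$ ($n{\left(l \right)} = 0 \left(-4\right) = 0$)
$\left(n{\left(2 \right)} + 23\right) \left(w + 17\right) = \left(0 + 23\right) \left(\frac{1}{19} + 17\right) = 23 \cdot \frac{324}{19} = \frac{7452}{19}$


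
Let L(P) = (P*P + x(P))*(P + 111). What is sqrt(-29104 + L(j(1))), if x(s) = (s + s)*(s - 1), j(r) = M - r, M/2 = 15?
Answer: 2*sqrt(78999) ≈ 562.13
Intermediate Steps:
M = 30 (M = 2*15 = 30)
j(r) = 30 - r
x(s) = 2*s*(-1 + s) (x(s) = (2*s)*(-1 + s) = 2*s*(-1 + s))
L(P) = (111 + P)*(P**2 + 2*P*(-1 + P)) (L(P) = (P*P + 2*P*(-1 + P))*(P + 111) = (P**2 + 2*P*(-1 + P))*(111 + P) = (111 + P)*(P**2 + 2*P*(-1 + P)))
sqrt(-29104 + L(j(1))) = sqrt(-29104 + (30 - 1*1)*(-222 + 3*(30 - 1*1)**2 + 331*(30 - 1*1))) = sqrt(-29104 + (30 - 1)*(-222 + 3*(30 - 1)**2 + 331*(30 - 1))) = sqrt(-29104 + 29*(-222 + 3*29**2 + 331*29)) = sqrt(-29104 + 29*(-222 + 3*841 + 9599)) = sqrt(-29104 + 29*(-222 + 2523 + 9599)) = sqrt(-29104 + 29*11900) = sqrt(-29104 + 345100) = sqrt(315996) = 2*sqrt(78999)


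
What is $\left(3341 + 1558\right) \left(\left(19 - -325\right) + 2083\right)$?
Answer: $11889873$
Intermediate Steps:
$\left(3341 + 1558\right) \left(\left(19 - -325\right) + 2083\right) = 4899 \left(\left(19 + 325\right) + 2083\right) = 4899 \left(344 + 2083\right) = 4899 \cdot 2427 = 11889873$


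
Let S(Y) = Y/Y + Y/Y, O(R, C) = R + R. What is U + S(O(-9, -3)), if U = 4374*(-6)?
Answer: -26242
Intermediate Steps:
O(R, C) = 2*R
S(Y) = 2 (S(Y) = 1 + 1 = 2)
U = -26244
U + S(O(-9, -3)) = -26244 + 2 = -26242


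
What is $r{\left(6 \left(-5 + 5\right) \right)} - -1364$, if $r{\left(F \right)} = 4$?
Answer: $1368$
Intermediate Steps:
$r{\left(6 \left(-5 + 5\right) \right)} - -1364 = 4 - -1364 = 4 + 1364 = 1368$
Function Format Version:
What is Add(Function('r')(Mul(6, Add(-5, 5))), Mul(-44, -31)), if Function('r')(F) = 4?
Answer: 1368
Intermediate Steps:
Add(Function('r')(Mul(6, Add(-5, 5))), Mul(-44, -31)) = Add(4, Mul(-44, -31)) = Add(4, 1364) = 1368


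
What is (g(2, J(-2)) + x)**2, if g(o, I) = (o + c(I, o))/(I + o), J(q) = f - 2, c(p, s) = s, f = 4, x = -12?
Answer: 121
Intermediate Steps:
J(q) = 2 (J(q) = 4 - 2 = 2)
g(o, I) = 2*o/(I + o) (g(o, I) = (o + o)/(I + o) = (2*o)/(I + o) = 2*o/(I + o))
(g(2, J(-2)) + x)**2 = (2*2/(2 + 2) - 12)**2 = (2*2/4 - 12)**2 = (2*2*(1/4) - 12)**2 = (1 - 12)**2 = (-11)**2 = 121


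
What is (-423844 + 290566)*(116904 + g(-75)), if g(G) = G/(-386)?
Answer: -3007086141141/193 ≈ -1.5581e+10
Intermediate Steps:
g(G) = -G/386 (g(G) = G*(-1/386) = -G/386)
(-423844 + 290566)*(116904 + g(-75)) = (-423844 + 290566)*(116904 - 1/386*(-75)) = -133278*(116904 + 75/386) = -133278*45125019/386 = -3007086141141/193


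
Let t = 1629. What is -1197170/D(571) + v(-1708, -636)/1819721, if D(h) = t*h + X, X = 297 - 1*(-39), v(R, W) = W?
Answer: -435821436878/338648258379 ≈ -1.2869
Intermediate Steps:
X = 336 (X = 297 + 39 = 336)
D(h) = 336 + 1629*h (D(h) = 1629*h + 336 = 336 + 1629*h)
-1197170/D(571) + v(-1708, -636)/1819721 = -1197170/(336 + 1629*571) - 636/1819721 = -1197170/(336 + 930159) - 636*1/1819721 = -1197170/930495 - 636/1819721 = -1197170*1/930495 - 636/1819721 = -239434/186099 - 636/1819721 = -435821436878/338648258379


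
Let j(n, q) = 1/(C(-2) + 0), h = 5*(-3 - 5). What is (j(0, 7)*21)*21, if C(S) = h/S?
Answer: 441/20 ≈ 22.050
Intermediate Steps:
h = -40 (h = 5*(-8) = -40)
C(S) = -40/S
j(n, q) = 1/20 (j(n, q) = 1/(-40/(-2) + 0) = 1/(-40*(-½) + 0) = 1/(20 + 0) = 1/20)
(j(0, 7)*21)*21 = ((1/20)*21)*21 = (21/20)*21 = 441/20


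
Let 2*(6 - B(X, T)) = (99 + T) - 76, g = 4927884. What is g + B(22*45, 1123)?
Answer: 4927317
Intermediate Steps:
B(X, T) = -11/2 - T/2 (B(X, T) = 6 - ((99 + T) - 76)/2 = 6 - (23 + T)/2 = 6 + (-23/2 - T/2) = -11/2 - T/2)
g + B(22*45, 1123) = 4927884 + (-11/2 - 1/2*1123) = 4927884 + (-11/2 - 1123/2) = 4927884 - 567 = 4927317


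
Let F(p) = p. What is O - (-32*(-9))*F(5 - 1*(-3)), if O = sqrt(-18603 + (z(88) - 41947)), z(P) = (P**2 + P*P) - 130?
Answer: -2304 + 2*I*sqrt(11298) ≈ -2304.0 + 212.58*I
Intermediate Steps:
z(P) = -130 + 2*P**2 (z(P) = (P**2 + P**2) - 130 = 2*P**2 - 130 = -130 + 2*P**2)
O = 2*I*sqrt(11298) (O = sqrt(-18603 + ((-130 + 2*88**2) - 41947)) = sqrt(-18603 + ((-130 + 2*7744) - 41947)) = sqrt(-18603 + ((-130 + 15488) - 41947)) = sqrt(-18603 + (15358 - 41947)) = sqrt(-18603 - 26589) = sqrt(-45192) = 2*I*sqrt(11298) ≈ 212.58*I)
O - (-32*(-9))*F(5 - 1*(-3)) = 2*I*sqrt(11298) - (-32*(-9))*(5 - 1*(-3)) = 2*I*sqrt(11298) - 288*(5 + 3) = 2*I*sqrt(11298) - 288*8 = 2*I*sqrt(11298) - 1*2304 = 2*I*sqrt(11298) - 2304 = -2304 + 2*I*sqrt(11298)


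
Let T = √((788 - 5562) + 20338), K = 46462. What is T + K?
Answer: 46462 + 2*√3891 ≈ 46587.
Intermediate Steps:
T = 2*√3891 (T = √(-4774 + 20338) = √15564 = 2*√3891 ≈ 124.76)
T + K = 2*√3891 + 46462 = 46462 + 2*√3891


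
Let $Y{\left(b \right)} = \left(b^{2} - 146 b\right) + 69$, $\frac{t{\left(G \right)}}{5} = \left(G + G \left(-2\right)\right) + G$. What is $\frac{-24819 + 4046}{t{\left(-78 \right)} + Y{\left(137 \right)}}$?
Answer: $\frac{20773}{1164} \approx 17.846$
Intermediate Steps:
$t{\left(G \right)} = 0$ ($t{\left(G \right)} = 5 \left(\left(G + G \left(-2\right)\right) + G\right) = 5 \left(\left(G - 2 G\right) + G\right) = 5 \left(- G + G\right) = 5 \cdot 0 = 0$)
$Y{\left(b \right)} = 69 + b^{2} - 146 b$
$\frac{-24819 + 4046}{t{\left(-78 \right)} + Y{\left(137 \right)}} = \frac{-24819 + 4046}{0 + \left(69 + 137^{2} - 20002\right)} = - \frac{20773}{0 + \left(69 + 18769 - 20002\right)} = - \frac{20773}{0 - 1164} = - \frac{20773}{-1164} = \left(-20773\right) \left(- \frac{1}{1164}\right) = \frac{20773}{1164}$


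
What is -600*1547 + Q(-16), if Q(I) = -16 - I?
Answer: -928200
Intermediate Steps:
-600*1547 + Q(-16) = -600*1547 + (-16 - 1*(-16)) = -928200 + (-16 + 16) = -928200 + 0 = -928200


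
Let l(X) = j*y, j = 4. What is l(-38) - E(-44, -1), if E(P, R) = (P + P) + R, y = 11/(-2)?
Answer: 67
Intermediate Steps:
y = -11/2 (y = 11*(-½) = -11/2 ≈ -5.5000)
E(P, R) = R + 2*P (E(P, R) = 2*P + R = R + 2*P)
l(X) = -22 (l(X) = 4*(-11/2) = -22)
l(-38) - E(-44, -1) = -22 - (-1 + 2*(-44)) = -22 - (-1 - 88) = -22 - 1*(-89) = -22 + 89 = 67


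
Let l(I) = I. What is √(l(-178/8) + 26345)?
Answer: 3*√11699/2 ≈ 162.24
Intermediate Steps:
√(l(-178/8) + 26345) = √(-178/8 + 26345) = √(-178*⅛ + 26345) = √(-89/4 + 26345) = √(105291/4) = 3*√11699/2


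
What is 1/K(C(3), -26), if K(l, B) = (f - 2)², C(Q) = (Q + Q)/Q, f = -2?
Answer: 1/16 ≈ 0.062500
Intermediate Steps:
C(Q) = 2 (C(Q) = (2*Q)/Q = 2)
K(l, B) = 16 (K(l, B) = (-2 - 2)² = (-4)² = 16)
1/K(C(3), -26) = 1/16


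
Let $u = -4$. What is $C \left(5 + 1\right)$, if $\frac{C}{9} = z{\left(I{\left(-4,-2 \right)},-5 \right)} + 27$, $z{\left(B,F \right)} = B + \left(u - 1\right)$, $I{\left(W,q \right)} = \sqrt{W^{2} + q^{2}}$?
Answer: $1188 + 108 \sqrt{5} \approx 1429.5$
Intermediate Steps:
$z{\left(B,F \right)} = -5 + B$ ($z{\left(B,F \right)} = B - 5 = -5 + B$)
$C = 198 + 18 \sqrt{5}$ ($C = 9 \left(\left(-5 + \sqrt{\left(-4\right)^{2} + \left(-2\right)^{2}}\right) + 27\right) = 9 \left(\left(-5 + \sqrt{16 + 4}\right) + 27\right) = 9 \left(\left(-5 + \sqrt{20}\right) + 27\right) = 9 \left(\left(-5 + 2 \sqrt{5}\right) + 27\right) = 9 \left(22 + 2 \sqrt{5}\right) = 198 + 18 \sqrt{5} \approx 238.25$)
$C \left(5 + 1\right) = \left(198 + 18 \sqrt{5}\right) \left(5 + 1\right) = \left(198 + 18 \sqrt{5}\right) 6 = 1188 + 108 \sqrt{5}$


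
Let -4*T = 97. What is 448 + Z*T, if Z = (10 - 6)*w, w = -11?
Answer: 1515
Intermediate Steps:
Z = -44 (Z = (10 - 6)*(-11) = 4*(-11) = -44)
T = -97/4 (T = -1/4*97 = -97/4 ≈ -24.250)
448 + Z*T = 448 - 44*(-97/4) = 448 + 1067 = 1515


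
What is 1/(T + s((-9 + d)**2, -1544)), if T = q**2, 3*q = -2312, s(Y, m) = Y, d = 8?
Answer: 9/5345353 ≈ 1.6837e-6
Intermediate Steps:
q = -2312/3 (q = (1/3)*(-2312) = -2312/3 ≈ -770.67)
T = 5345344/9 (T = (-2312/3)**2 = 5345344/9 ≈ 5.9393e+5)
1/(T + s((-9 + d)**2, -1544)) = 1/(5345344/9 + (-9 + 8)**2) = 1/(5345344/9 + (-1)**2) = 1/(5345344/9 + 1) = 1/(5345353/9) = 9/5345353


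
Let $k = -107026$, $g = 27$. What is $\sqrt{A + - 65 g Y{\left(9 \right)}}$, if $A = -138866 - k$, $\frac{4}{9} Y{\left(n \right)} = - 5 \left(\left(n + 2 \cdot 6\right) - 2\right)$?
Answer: $\frac{\sqrt{1373165}}{2} \approx 585.91$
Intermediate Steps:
$Y{\left(n \right)} = - \frac{225}{2} - \frac{45 n}{4}$ ($Y{\left(n \right)} = \frac{9 \left(- 5 \left(\left(n + 2 \cdot 6\right) - 2\right)\right)}{4} = \frac{9 \left(- 5 \left(\left(n + 12\right) - 2\right)\right)}{4} = \frac{9 \left(- 5 \left(\left(12 + n\right) - 2\right)\right)}{4} = \frac{9 \left(- 5 \left(10 + n\right)\right)}{4} = \frac{9 \left(-50 - 5 n\right)}{4} = - \frac{225}{2} - \frac{45 n}{4}$)
$A = -31840$ ($A = -138866 - -107026 = -138866 + 107026 = -31840$)
$\sqrt{A + - 65 g Y{\left(9 \right)}} = \sqrt{-31840 + \left(-65\right) 27 \left(- \frac{225}{2} - \frac{405}{4}\right)} = \sqrt{-31840 - 1755 \left(- \frac{225}{2} - \frac{405}{4}\right)} = \sqrt{-31840 - - \frac{1500525}{4}} = \sqrt{-31840 + \frac{1500525}{4}} = \sqrt{\frac{1373165}{4}} = \frac{\sqrt{1373165}}{2}$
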